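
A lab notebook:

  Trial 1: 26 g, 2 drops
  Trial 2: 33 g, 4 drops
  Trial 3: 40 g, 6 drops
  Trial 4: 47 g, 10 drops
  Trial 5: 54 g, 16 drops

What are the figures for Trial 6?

61 g, 26 drops

G — +7 each step: 26, 33, 40, 47, 54 → 61.
Drops: each term is the sum of the two before it; 2, 4, 6, 10, 16 → 26.
So the next record is 61 g, 26 drops.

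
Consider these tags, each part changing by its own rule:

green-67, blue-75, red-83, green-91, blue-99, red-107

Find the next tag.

Colour goes green, blue, red, green, blue, red → green (repeats green → blue → red).
For the second component, +8 each step: 67, 75, 83, 91, 99, 107 → 115.
Combining the parts gives green-115.

green-115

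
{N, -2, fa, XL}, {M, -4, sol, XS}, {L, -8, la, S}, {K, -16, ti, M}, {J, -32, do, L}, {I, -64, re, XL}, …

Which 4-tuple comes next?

For the letter, letters move back 1 place in the alphabet: N, M, L, K, J, I → H.
Second component: -2, -4, -8, -16, -32, -64 → -128 (×2 each step).
Note: fa, sol, la, ti, do, re → mi (runs through the solfège scale do→ti).
Size — repeats XL → XS → S → M → L: XL, XS, S, M, L, XL → XS.
Combining the parts gives {H, -128, mi, XS}.

{H, -128, mi, XS}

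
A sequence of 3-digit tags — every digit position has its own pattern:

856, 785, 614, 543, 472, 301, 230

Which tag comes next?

First digit — −1 each step, mod 10: 8, 7, 6, 5, 4, 3, 2 → 1.
Second digit: +3 each step, mod 10, so 5, 8, 1, 4, 7, 0, 3 → 6.
Third digit goes 6, 5, 4, 3, 2, 1, 0 → 9 (−1 each step, mod 10).
Putting it together: 169.

169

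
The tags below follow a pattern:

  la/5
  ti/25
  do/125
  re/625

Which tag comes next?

mi/3125

For the note, runs through the solfège scale do→ti: la, ti, do, re → mi.
For the second component, ×5 each step: 5, 25, 125, 625 → 3125.
So the next tag is mi/3125.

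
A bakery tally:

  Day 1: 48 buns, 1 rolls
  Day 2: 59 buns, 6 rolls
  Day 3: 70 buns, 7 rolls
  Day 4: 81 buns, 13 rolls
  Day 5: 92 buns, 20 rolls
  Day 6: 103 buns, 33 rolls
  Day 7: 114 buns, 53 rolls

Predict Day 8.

For the buns, +11 each step: 48, 59, 70, 81, 92, 103, 114 → 125.
For the rolls, each term is the sum of the two before it: 1, 6, 7, 13, 20, 33, 53 → 86.
Combining the parts gives 125 buns, 86 rolls.

125 buns, 86 rolls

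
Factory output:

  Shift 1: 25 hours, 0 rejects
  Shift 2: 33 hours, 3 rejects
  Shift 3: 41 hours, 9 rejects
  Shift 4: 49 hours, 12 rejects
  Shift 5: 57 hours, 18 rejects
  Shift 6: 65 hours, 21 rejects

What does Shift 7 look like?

Hours: +8 each step, so 25, 33, 41, 49, 57, 65 → 73.
Rejects: alternating steps +3, +6, +3, +6, …; 0, 3, 9, 12, 18, 21 → 27.
Combining the parts gives 73 hours, 27 rejects.

73 hours, 27 rejects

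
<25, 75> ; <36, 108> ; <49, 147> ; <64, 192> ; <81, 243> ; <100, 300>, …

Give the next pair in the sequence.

<121, 363>

First component — perfect squares: 5², 6², 7², …: 25, 36, 49, 64, 81, 100 → 121.
Second component: always 3 × the first component, so 75, 108, 147, 192, 243, 300 → 363.
Combining the parts gives <121, 363>.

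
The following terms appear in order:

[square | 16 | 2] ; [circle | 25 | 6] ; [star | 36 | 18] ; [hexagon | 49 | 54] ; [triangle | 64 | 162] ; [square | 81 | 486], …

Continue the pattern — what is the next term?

Shape goes square, circle, star, hexagon, triangle, square → circle (repeats square → circle → star → hexagon → triangle).
Second component: perfect squares: 4², 5², 6², …; 16, 25, 36, 49, 64, 81 → 100.
Third component: 2, 6, 18, 54, 162, 486 → 1458 (×3 each step).
Putting it together: [circle | 100 | 1458].

[circle | 100 | 1458]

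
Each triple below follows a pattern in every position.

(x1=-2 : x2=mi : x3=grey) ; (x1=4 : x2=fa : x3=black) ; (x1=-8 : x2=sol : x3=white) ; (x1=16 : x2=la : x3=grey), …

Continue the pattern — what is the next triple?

X1: ×(-2) each step, so -2, 4, -8, 16 → -32.
X2: mi, fa, sol, la → ti (runs through the solfège scale do→ti).
X3: repeats grey → black → white; grey, black, white, grey → black.
Putting it together: (x1=-32 : x2=ti : x3=black).

(x1=-32 : x2=ti : x3=black)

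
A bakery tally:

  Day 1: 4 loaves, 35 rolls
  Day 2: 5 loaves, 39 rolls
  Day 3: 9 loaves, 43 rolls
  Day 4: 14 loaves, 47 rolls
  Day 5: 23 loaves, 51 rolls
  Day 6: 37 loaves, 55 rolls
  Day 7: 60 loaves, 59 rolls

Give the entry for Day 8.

97 loaves, 63 rolls

Loaves goes 4, 5, 9, 14, 23, 37, 60 → 97 (each term is the sum of the two before it).
Rolls: +4 each step; 35, 39, 43, 47, 51, 55, 59 → 63.
Combining the parts gives 97 loaves, 63 rolls.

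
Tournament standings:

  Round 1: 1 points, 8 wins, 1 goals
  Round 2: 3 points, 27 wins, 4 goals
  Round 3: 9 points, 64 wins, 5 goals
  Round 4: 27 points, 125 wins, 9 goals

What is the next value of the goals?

14

Points: ×3 each step, so 1, 3, 9, 27 → 81.
Wins — perfect cubes: 2³, 3³, 4³, …: 8, 27, 64, 125 → 216.
For the goals, each term is the sum of the two before it: 1, 4, 5, 9 → 14.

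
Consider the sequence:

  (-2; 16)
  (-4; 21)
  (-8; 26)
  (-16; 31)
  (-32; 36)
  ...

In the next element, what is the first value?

First value goes -2, -4, -8, -16, -32 → -64 (×2 each step).
Second value: 16, 21, 26, 31, 36 → 41 (+5 each step).

-64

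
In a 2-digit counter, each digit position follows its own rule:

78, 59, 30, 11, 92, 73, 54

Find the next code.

First digit: −2 each step, mod 10, so 7, 5, 3, 1, 9, 7, 5 → 3.
Second digit — +1 each step, mod 10: 8, 9, 0, 1, 2, 3, 4 → 5.
Combining the parts gives 35.

35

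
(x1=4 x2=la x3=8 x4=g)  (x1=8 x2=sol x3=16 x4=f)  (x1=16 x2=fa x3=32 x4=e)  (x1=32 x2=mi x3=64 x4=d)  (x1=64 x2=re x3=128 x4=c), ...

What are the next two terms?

For the x1, ×2 each step: 4, 8, 16, 32, 64 → 128 → 256.
X2 — runs backward through the solfège scale do→ti: la, sol, fa, mi, re → do → ti.
For the x3, always 2 × the x1: 8, 16, 32, 64, 128 → 256 → 512.
For the x4, letters move back 1 place in the alphabet: g, f, e, d, c → b → a.
Putting the parts together: (x1=128 x2=do x3=256 x4=b) and then (x1=256 x2=ti x3=512 x4=a).

(x1=128 x2=do x3=256 x4=b), (x1=256 x2=ti x3=512 x4=a)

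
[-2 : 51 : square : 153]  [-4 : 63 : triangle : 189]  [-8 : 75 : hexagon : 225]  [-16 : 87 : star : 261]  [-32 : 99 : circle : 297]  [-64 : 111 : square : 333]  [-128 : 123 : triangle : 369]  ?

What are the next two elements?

First entry goes -2, -4, -8, -16, -32, -64, -128 → -256 → -512 (×2 each step).
Second entry: +12 each step, so 51, 63, 75, 87, 99, 111, 123 → 135 → 147.
Shape: repeats square → triangle → hexagon → star → circle; square, triangle, hexagon, star, circle, square, triangle → hexagon → star.
Fourth entry goes 153, 189, 225, 261, 297, 333, 369 → 405 → 441 (always 3 × the second entry).
Putting the parts together: [-256 : 135 : hexagon : 405] and then [-512 : 147 : star : 441].

[-256 : 135 : hexagon : 405], [-512 : 147 : star : 441]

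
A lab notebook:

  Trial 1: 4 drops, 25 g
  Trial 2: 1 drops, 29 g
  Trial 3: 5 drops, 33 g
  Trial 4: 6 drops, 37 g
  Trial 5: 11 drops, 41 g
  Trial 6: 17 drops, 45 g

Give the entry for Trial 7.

28 drops, 49 g

Drops: each term is the sum of the two before it; 4, 1, 5, 6, 11, 17 → 28.
G: 25, 29, 33, 37, 41, 45 → 49 (+4 each step).
So the next line is 28 drops, 49 g.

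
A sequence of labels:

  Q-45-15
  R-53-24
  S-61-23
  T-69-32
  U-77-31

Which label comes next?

V-85-40

Letter: letters move forward 1 place in the alphabet; Q, R, S, T, U → V.
Second component — +8 each step: 45, 53, 61, 69, 77 → 85.
For the third component, alternating steps +9, −1, +9, −1, …: 15, 24, 23, 32, 31 → 40.
So the next label is V-85-40.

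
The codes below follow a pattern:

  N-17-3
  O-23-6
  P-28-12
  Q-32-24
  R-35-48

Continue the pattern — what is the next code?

S-37-96

Letter: letters move forward 1 place in the alphabet; N, O, P, Q, R → S.
Second component: differences are 6, 5, 4, … (decreasing by 1 each time); 17, 23, 28, 32, 35 → 37.
For the third component, ×2 each step: 3, 6, 12, 24, 48 → 96.
Combining the parts gives S-37-96.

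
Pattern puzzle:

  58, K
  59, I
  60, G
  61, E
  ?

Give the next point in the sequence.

First slot goes 58, 59, 60, 61 → 62 (+1 each step).
Letter goes K, I, G, E → C (letters move back 2 places in the alphabet).
Combining the parts gives 62, C.

62, C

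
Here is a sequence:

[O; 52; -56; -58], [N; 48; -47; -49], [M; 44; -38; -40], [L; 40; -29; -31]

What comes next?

Letter: letters move back 1 place in the alphabet; O, N, M, L → K.
Second part goes 52, 48, 44, 40 → 36 (−4 each step).
Third part: +9 each step; -56, -47, -38, -29 → -20.
Fourth part: always 2 less than the third part; -58, -49, -40, -31 → -22.
So the next tuple is [K; 36; -20; -22].

[K; 36; -20; -22]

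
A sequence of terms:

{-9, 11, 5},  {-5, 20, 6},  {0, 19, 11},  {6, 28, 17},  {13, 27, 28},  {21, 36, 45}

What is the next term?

{30, 35, 73}

First slot — differences are 4, 5, 6, … (increasing by 1 each time): -9, -5, 0, 6, 13, 21 → 30.
Second slot: 11, 20, 19, 28, 27, 36 → 35 (alternating steps +9, −1, +9, −1, …).
For the third slot, each term is the sum of the two before it: 5, 6, 11, 17, 28, 45 → 73.
Combining the parts gives {30, 35, 73}.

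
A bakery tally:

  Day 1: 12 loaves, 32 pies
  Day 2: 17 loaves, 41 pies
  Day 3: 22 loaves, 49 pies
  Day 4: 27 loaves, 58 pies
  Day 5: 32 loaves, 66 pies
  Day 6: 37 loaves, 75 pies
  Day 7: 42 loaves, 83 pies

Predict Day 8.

Loaves goes 12, 17, 22, 27, 32, 37, 42 → 47 (+5 each step).
Pies goes 32, 41, 49, 58, 66, 75, 83 → 92 (alternating steps +9, +8, +9, +8, …).
Combining the parts gives 47 loaves, 92 pies.

47 loaves, 92 pies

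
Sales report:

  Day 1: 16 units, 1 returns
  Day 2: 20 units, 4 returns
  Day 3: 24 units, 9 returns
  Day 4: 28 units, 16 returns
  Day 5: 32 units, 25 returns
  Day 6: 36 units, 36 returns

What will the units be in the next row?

Units: +4 each step, so 16, 20, 24, 28, 32, 36 → 40.

40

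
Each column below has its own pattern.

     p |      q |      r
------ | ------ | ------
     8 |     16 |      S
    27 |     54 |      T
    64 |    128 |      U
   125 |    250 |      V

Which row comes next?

216  432  W

Column p: perfect cubes: 2³, 3³, 4³, …; 8, 27, 64, 125 → 216.
Column q goes 16, 54, 128, 250 → 432 (always 2 × the column p).
Column r: letters move forward 1 place in the alphabet, so S, T, U, V → W.
Putting it together: 216  432  W.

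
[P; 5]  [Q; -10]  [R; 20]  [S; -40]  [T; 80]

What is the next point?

Letter: letters move forward 1 place in the alphabet, so P, Q, R, S, T → U.
Second value: ×(-2) each step, so 5, -10, 20, -40, 80 → -160.
Putting it together: [U; -160].

[U; -160]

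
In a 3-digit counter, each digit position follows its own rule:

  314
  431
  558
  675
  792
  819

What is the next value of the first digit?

First digit — +1 each step, mod 10: 3, 4, 5, 6, 7, 8 → 9.

9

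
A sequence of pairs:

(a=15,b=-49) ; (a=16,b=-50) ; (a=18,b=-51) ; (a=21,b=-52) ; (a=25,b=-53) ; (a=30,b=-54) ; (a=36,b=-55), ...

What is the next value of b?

-56

B: −1 each step, so -49, -50, -51, -52, -53, -54, -55 → -56.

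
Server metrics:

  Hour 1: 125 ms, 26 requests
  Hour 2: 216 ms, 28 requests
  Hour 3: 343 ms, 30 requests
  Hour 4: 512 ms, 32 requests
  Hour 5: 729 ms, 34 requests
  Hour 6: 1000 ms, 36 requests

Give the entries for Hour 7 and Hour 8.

Ms: perfect cubes: 5³, 6³, 7³, …; 125, 216, 343, 512, 729, 1000 → 1331 → 1728.
Requests: +2 each step, so 26, 28, 30, 32, 34, 36 → 38 → 40.
Putting the parts together: 1331 ms, 38 requests and then 1728 ms, 40 requests.

1331 ms, 38 requests; 1728 ms, 40 requests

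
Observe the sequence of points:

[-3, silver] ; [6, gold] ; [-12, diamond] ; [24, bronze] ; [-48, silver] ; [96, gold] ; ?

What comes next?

First value goes -3, 6, -12, 24, -48, 96 → -192 (×(-2) each step).
Rank goes silver, gold, diamond, bronze, silver, gold → diamond (repeats silver → gold → diamond → bronze).
Combining the parts gives [-192, diamond].

[-192, diamond]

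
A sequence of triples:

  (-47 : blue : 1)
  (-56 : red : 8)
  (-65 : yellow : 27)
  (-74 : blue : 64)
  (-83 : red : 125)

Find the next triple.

First component: −9 each step; -47, -56, -65, -74, -83 → -92.
For the colour, repeats blue → red → yellow: blue, red, yellow, blue, red → yellow.
Third component — perfect cubes: 1³, 2³, 3³, …: 1, 8, 27, 64, 125 → 216.
Putting it together: (-92 : yellow : 216).

(-92 : yellow : 216)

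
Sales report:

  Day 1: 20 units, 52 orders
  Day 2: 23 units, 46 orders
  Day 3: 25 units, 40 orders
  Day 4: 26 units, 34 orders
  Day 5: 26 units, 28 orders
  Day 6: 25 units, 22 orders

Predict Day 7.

23 units, 16 orders

Units goes 20, 23, 25, 26, 26, 25 → 23 (differences are 3, 2, 1, … (decreasing by 1 each time)).
Orders goes 52, 46, 40, 34, 28, 22 → 16 (−6 each step).
Combining the parts gives 23 units, 16 orders.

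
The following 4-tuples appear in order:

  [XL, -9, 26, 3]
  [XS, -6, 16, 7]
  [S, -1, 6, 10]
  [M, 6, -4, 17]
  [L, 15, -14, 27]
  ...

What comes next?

[XL, 26, -24, 44]

For the size, runs through clothing sizes XS→XL: XL, XS, S, M, L → XL.
Second part: differences are 3, 5, 7, … (increasing by 2 each time), so -9, -6, -1, 6, 15 → 26.
Third part: −10 each step; 26, 16, 6, -4, -14 → -24.
Fourth part: 3, 7, 10, 17, 27 → 44 (each term is the sum of the two before it).
Combining the parts gives [XL, 26, -24, 44].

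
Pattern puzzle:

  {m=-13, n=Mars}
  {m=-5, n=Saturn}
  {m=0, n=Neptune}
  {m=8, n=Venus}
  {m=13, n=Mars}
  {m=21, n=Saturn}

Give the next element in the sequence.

M: -13, -5, 0, 8, 13, 21 → 26 (alternating steps +8, +5, +8, +5, …).
N: Mars, Saturn, Neptune, Venus, Mars, Saturn → Neptune (repeats Mars → Saturn → Neptune → Venus).
Combining the parts gives {m=26, n=Neptune}.

{m=26, n=Neptune}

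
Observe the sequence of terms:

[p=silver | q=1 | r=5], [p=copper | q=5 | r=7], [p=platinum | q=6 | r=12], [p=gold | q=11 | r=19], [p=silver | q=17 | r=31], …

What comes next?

[p=copper | q=28 | r=50]

P: repeats silver → copper → platinum → gold; silver, copper, platinum, gold, silver → copper.
Q — each term is the sum of the two before it: 1, 5, 6, 11, 17 → 28.
R: each term is the sum of the two before it; 5, 7, 12, 19, 31 → 50.
Combining the parts gives [p=copper | q=28 | r=50].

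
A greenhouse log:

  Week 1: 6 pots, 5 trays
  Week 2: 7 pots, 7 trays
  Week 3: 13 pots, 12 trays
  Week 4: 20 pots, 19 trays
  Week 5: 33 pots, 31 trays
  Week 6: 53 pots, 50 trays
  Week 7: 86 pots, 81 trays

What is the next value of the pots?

139

Pots: 6, 7, 13, 20, 33, 53, 86 → 139 (each term is the sum of the two before it).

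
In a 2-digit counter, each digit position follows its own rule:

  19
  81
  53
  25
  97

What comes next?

69

First digit — −3 each step, mod 10: 1, 8, 5, 2, 9 → 6.
For the second digit, +2 each step, mod 10: 9, 1, 3, 5, 7 → 9.
Combining the parts gives 69.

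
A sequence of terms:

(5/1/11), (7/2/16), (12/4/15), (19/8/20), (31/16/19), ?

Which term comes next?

(50/32/24)

First value: 5, 7, 12, 19, 31 → 50 (each term is the sum of the two before it).
Second value: ×2 each step; 1, 2, 4, 8, 16 → 32.
Third value goes 11, 16, 15, 20, 19 → 24 (alternating steps +5, −1, +5, −1, …).
So the next term is (50/32/24).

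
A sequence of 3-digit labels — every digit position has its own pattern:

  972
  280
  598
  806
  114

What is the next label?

422

First digit: +3 each step, mod 10, so 9, 2, 5, 8, 1 → 4.
Second digit — +1 each step, mod 10: 7, 8, 9, 0, 1 → 2.
Third digit — −2 each step, mod 10: 2, 0, 8, 6, 4 → 2.
Combining the parts gives 422.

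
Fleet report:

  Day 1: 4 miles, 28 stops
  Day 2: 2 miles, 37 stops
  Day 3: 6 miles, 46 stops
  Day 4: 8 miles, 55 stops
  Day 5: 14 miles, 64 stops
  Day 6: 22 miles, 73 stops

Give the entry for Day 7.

Miles: each term is the sum of the two before it; 4, 2, 6, 8, 14, 22 → 36.
Stops: +9 each step, so 28, 37, 46, 55, 64, 73 → 82.
Putting it together: 36 miles, 82 stops.

36 miles, 82 stops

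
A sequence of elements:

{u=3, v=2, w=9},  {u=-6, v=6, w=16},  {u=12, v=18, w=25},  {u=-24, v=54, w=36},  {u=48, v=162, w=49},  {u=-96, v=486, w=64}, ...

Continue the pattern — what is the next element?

{u=192, v=1458, w=81}

U goes 3, -6, 12, -24, 48, -96 → 192 (×(-2) each step).
V: 2, 6, 18, 54, 162, 486 → 1458 (×3 each step).
W — perfect squares: 3², 4², 5², …: 9, 16, 25, 36, 49, 64 → 81.
Combining the parts gives {u=192, v=1458, w=81}.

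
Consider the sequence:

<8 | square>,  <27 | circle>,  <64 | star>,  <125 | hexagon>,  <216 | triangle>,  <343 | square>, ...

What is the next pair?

<512 | circle>

First value — perfect cubes: 2³, 3³, 4³, …: 8, 27, 64, 125, 216, 343 → 512.
Shape goes square, circle, star, hexagon, triangle, square → circle (repeats square → circle → star → hexagon → triangle).
Putting it together: <512 | circle>.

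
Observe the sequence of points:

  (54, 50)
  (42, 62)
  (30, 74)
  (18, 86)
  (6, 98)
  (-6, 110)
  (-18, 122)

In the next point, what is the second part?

134

Second part: +12 each step, so 50, 62, 74, 86, 98, 110, 122 → 134.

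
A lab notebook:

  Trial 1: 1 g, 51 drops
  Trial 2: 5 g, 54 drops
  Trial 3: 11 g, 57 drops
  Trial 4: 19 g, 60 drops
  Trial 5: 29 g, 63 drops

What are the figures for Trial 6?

41 g, 66 drops

G: 1, 5, 11, 19, 29 → 41 (differences are 4, 6, 8, … (increasing by 2 each time)).
Drops goes 51, 54, 57, 60, 63 → 66 (+3 each step).
So the next line is 41 g, 66 drops.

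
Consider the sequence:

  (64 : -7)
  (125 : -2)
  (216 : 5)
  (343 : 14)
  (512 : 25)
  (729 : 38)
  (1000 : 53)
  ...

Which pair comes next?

(1331 : 70)

First slot goes 64, 125, 216, 343, 512, 729, 1000 → 1331 (perfect cubes: 4³, 5³, 6³, …).
Second slot: differences are 5, 7, 9, … (increasing by 2 each time), so -7, -2, 5, 14, 25, 38, 53 → 70.
So the next pair is (1331 : 70).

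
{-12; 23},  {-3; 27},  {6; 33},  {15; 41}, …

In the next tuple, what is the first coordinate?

24

First coordinate: +9 each step, so -12, -3, 6, 15 → 24.
Second coordinate goes 23, 27, 33, 41 → 51 (differences are 4, 6, 8, … (increasing by 2 each time)).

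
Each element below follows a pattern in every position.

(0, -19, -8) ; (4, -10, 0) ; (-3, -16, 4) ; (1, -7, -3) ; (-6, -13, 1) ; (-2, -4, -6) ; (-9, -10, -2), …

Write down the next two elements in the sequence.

(-5, -1, -9), (-12, -7, -5)

First part: 0, 4, -3, 1, -6, -2, -9 → -5 → -12 (alternating steps +4, −7, +4, −7, …).
Second part — alternating steps +9, −6, +9, −6, …: -19, -10, -16, -7, -13, -4, -10 → -1 → -7.
Third part goes -8, 0, 4, -3, 1, -6, -2 → -9 → -5 (always the previous value of the first part).
So the next two elements are (-5, -1, -9) and (-12, -7, -5).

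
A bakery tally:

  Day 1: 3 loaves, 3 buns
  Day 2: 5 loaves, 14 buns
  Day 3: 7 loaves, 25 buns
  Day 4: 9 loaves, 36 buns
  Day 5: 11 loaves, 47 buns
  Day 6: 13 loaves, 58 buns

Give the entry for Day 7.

Loaves goes 3, 5, 7, 9, 11, 13 → 15 (+2 each step).
For the buns, +11 each step: 3, 14, 25, 36, 47, 58 → 69.
Putting it together: 15 loaves, 69 buns.

15 loaves, 69 buns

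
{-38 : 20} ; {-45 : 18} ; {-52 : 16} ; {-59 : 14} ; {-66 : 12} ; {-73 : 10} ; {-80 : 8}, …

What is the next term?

First component: −7 each step, so -38, -45, -52, -59, -66, -73, -80 → -87.
Second component — −2 each step: 20, 18, 16, 14, 12, 10, 8 → 6.
Putting it together: {-87 : 6}.

{-87 : 6}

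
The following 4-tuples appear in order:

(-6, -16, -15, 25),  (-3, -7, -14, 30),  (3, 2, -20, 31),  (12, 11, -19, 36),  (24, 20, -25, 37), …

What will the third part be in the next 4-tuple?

Third part: alternating steps +1, −6, +1, −6, …, so -15, -14, -20, -19, -25 → -24.

-24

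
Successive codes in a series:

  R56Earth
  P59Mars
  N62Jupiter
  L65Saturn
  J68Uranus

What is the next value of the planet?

Planet: runs through the planets Mercury→Neptune, so Earth, Mars, Jupiter, Saturn, Uranus → Neptune.

Neptune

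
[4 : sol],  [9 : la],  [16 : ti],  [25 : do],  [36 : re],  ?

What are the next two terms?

First value goes 4, 9, 16, 25, 36 → 49 → 64 (perfect squares: 2², 3², 4², …).
Note: sol, la, ti, do, re → mi → fa (runs through the solfège scale do→ti).
Putting the parts together: [49 : mi] and then [64 : fa].

[49 : mi], [64 : fa]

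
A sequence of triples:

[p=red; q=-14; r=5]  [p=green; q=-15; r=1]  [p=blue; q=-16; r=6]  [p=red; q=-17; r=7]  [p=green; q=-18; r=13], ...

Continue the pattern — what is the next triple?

[p=blue; q=-19; r=20]

P — repeats red → green → blue: red, green, blue, red, green → blue.
Q: −1 each step; -14, -15, -16, -17, -18 → -19.
R: each term is the sum of the two before it, so 5, 1, 6, 7, 13 → 20.
Putting it together: [p=blue; q=-19; r=20].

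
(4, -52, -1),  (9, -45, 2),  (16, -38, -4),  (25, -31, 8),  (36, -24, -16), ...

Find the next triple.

(49, -17, 32)

For the first coordinate, perfect squares: 2², 3², 4², …: 4, 9, 16, 25, 36 → 49.
Second coordinate: +7 each step, so -52, -45, -38, -31, -24 → -17.
Third coordinate: ×(-2) each step, so -1, 2, -4, 8, -16 → 32.
So the next triple is (49, -17, 32).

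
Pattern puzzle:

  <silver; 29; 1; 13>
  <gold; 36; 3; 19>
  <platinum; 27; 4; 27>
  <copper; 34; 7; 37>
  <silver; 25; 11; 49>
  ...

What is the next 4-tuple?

<gold; 32; 18; 63>

Metal: silver, gold, platinum, copper, silver → gold (repeats silver → gold → platinum → copper).
Second slot: alternating steps +7, −9, +7, −9, …, so 29, 36, 27, 34, 25 → 32.
Third slot: each term is the sum of the two before it, so 1, 3, 4, 7, 11 → 18.
Fourth slot goes 13, 19, 27, 37, 49 → 63 (differences are 6, 8, 10, … (increasing by 2 each time)).
So the next 4-tuple is <gold; 32; 18; 63>.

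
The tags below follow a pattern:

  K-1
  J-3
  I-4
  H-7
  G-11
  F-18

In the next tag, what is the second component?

Second component: 1, 3, 4, 7, 11, 18 → 29 (each term is the sum of the two before it).

29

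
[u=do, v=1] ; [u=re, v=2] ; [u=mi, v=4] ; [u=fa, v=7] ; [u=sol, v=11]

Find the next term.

[u=la, v=16]

For the u, runs through the solfège scale do→ti: do, re, mi, fa, sol → la.
V: differences are 1, 2, 3, … (increasing by 1 each time), so 1, 2, 4, 7, 11 → 16.
Combining the parts gives [u=la, v=16].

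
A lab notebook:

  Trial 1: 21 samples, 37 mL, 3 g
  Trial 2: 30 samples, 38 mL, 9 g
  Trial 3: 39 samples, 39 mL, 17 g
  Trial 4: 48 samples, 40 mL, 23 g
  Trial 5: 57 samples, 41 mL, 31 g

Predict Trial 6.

Samples: +9 each step, so 21, 30, 39, 48, 57 → 66.
ML goes 37, 38, 39, 40, 41 → 42 (+1 each step).
G — alternating steps +6, +8, +6, +8, …: 3, 9, 17, 23, 31 → 37.
Combining the parts gives 66 samples, 42 mL, 37 g.

66 samples, 42 mL, 37 g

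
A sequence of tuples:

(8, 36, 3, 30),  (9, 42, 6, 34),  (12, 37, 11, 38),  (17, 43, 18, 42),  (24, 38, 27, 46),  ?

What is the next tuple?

First entry — differences are 1, 3, 5, … (increasing by 2 each time): 8, 9, 12, 17, 24 → 33.
Second entry: alternating steps +6, −5, +6, −5, …; 36, 42, 37, 43, 38 → 44.
Third entry — differences are 3, 5, 7, … (increasing by 2 each time): 3, 6, 11, 18, 27 → 38.
For the fourth entry, +4 each step: 30, 34, 38, 42, 46 → 50.
Combining the parts gives (33, 44, 38, 50).

(33, 44, 38, 50)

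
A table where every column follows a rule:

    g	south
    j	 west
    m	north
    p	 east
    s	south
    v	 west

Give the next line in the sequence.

Letter: letters move forward 3 places in the alphabet, so g, j, m, p, s, v → y.
For the direction, repeats south → west → north → east: south, west, north, east, south, west → north.
Putting it together: y  north.

y  north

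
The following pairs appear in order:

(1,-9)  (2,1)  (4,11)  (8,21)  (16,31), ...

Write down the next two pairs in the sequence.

(32,41), (64,51)

First entry: 1, 2, 4, 8, 16 → 32 → 64 (×2 each step).
Second entry: -9, 1, 11, 21, 31 → 41 → 51 (+10 each step).
Putting the parts together: (32,41) and then (64,51).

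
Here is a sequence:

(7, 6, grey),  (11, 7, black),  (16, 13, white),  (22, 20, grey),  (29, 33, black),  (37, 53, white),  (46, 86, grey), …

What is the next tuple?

(56, 139, black)

First component goes 7, 11, 16, 22, 29, 37, 46 → 56 (differences are 4, 5, 6, … (increasing by 1 each time)).
Second component: each term is the sum of the two before it; 6, 7, 13, 20, 33, 53, 86 → 139.
Shade — repeats grey → black → white: grey, black, white, grey, black, white, grey → black.
Putting it together: (56, 139, black).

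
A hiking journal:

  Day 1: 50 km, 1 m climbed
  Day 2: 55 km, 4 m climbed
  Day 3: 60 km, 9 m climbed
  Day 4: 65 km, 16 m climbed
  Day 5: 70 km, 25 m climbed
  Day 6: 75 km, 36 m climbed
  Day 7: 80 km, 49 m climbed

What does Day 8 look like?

85 km, 64 m climbed

For the km, +5 each step: 50, 55, 60, 65, 70, 75, 80 → 85.
M climbed: 1, 4, 9, 16, 25, 36, 49 → 64 (perfect squares: 1², 2², 3², …).
So the next line is 85 km, 64 m climbed.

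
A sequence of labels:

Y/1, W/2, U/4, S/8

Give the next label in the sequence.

Letter: Y, W, U, S → Q (letters move back 2 places in the alphabet).
Second component: ×2 each step, so 1, 2, 4, 8 → 16.
So the next label is Q/16.

Q/16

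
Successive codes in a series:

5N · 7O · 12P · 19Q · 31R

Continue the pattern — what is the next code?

First component: each term is the sum of the two before it; 5, 7, 12, 19, 31 → 50.
For the letter, letters move forward 1 place in the alphabet: N, O, P, Q, R → S.
Putting it together: 50S.

50S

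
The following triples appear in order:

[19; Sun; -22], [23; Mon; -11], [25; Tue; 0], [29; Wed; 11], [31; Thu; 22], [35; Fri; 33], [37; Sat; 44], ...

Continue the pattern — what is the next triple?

[41; Sun; 55]

First value goes 19, 23, 25, 29, 31, 35, 37 → 41 (alternating steps +4, +2, +4, +2, …).
Day: runs through the weekdays Mon→Sun, so Sun, Mon, Tue, Wed, Thu, Fri, Sat → Sun.
Third value goes -22, -11, 0, 11, 22, 33, 44 → 55 (+11 each step).
Combining the parts gives [41; Sun; 55].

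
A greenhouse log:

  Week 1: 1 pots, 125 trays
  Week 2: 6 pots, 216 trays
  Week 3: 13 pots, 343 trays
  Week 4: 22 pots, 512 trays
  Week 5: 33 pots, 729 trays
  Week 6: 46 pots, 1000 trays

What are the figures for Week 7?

61 pots, 1331 trays

Pots goes 1, 6, 13, 22, 33, 46 → 61 (differences are 5, 7, 9, … (increasing by 2 each time)).
Trays goes 125, 216, 343, 512, 729, 1000 → 1331 (perfect cubes: 5³, 6³, 7³, …).
Combining the parts gives 61 pots, 1331 trays.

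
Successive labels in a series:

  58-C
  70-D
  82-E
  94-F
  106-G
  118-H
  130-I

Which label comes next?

First component: +12 each step; 58, 70, 82, 94, 106, 118, 130 → 142.
Letter — letters move forward 1 place in the alphabet: C, D, E, F, G, H, I → J.
So the next label is 142-J.

142-J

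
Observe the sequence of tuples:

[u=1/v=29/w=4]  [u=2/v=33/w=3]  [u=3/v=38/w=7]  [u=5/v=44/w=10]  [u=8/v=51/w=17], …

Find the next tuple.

[u=13/v=59/w=27]

U — each term is the sum of the two before it: 1, 2, 3, 5, 8 → 13.
For the v, differences are 4, 5, 6, … (increasing by 1 each time): 29, 33, 38, 44, 51 → 59.
W: 4, 3, 7, 10, 17 → 27 (each term is the sum of the two before it).
Putting it together: [u=13/v=59/w=27].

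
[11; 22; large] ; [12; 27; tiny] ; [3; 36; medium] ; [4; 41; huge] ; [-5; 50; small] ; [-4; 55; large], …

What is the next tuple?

For the first coordinate, alternating steps +1, −9, +1, −9, …: 11, 12, 3, 4, -5, -4 → -13.
Second coordinate: alternating steps +5, +9, +5, +9, …, so 22, 27, 36, 41, 50, 55 → 64.
Size goes large, tiny, medium, huge, small, large → tiny (repeats large → tiny → medium → huge → small).
So the next tuple is [-13; 64; tiny].

[-13; 64; tiny]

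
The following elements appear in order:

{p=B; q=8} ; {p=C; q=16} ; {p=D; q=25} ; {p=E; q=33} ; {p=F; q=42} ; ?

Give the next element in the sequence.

P — letters move forward 1 place in the alphabet: B, C, D, E, F → G.
Q: alternating steps +8, +9, +8, +9, …, so 8, 16, 25, 33, 42 → 50.
Putting it together: {p=G; q=50}.

{p=G; q=50}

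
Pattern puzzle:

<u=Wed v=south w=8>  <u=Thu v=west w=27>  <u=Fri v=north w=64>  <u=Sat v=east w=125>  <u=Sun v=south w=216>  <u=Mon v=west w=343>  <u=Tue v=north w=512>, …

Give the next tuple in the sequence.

U: runs through the weekdays Mon→Sun; Wed, Thu, Fri, Sat, Sun, Mon, Tue → Wed.
V: repeats south → west → north → east, so south, west, north, east, south, west, north → east.
W — perfect cubes: 2³, 3³, 4³, …: 8, 27, 64, 125, 216, 343, 512 → 729.
Combining the parts gives <u=Wed v=east w=729>.

<u=Wed v=east w=729>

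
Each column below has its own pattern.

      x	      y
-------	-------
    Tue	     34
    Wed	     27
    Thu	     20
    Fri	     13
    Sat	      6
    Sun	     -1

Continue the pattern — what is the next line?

Mon  -8

Column x goes Tue, Wed, Thu, Fri, Sat, Sun → Mon (runs through the weekdays Mon→Sun).
Column y: −7 each step, so 34, 27, 20, 13, 6, -1 → -8.
Combining the parts gives Mon  -8.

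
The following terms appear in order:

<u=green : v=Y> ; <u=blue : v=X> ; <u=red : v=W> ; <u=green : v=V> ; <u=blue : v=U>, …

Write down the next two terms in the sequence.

<u=red : v=T>, <u=green : v=S>

U goes green, blue, red, green, blue → red → green (repeats green → blue → red).
V — letters move back 1 place in the alphabet: Y, X, W, V, U → T → S.
So the next two terms are <u=red : v=T> and <u=green : v=S>.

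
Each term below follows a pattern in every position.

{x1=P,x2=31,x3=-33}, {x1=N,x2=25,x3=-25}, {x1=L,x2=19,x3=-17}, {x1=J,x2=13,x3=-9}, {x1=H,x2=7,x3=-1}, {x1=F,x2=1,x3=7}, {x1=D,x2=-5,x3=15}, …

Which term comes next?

X1: letters move back 2 places in the alphabet, so P, N, L, J, H, F, D → B.
X2: 31, 25, 19, 13, 7, 1, -5 → -11 (−6 each step).
For the x3, +8 each step: -33, -25, -17, -9, -1, 7, 15 → 23.
Combining the parts gives {x1=B,x2=-11,x3=23}.

{x1=B,x2=-11,x3=23}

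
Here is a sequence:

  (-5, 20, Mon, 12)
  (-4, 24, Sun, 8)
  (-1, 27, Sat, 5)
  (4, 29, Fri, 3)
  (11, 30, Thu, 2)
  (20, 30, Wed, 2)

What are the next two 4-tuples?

First slot: differences are 1, 3, 5, … (increasing by 2 each time), so -5, -4, -1, 4, 11, 20 → 31 → 44.
Second slot: differences are 4, 3, 2, … (decreasing by 1 each time); 20, 24, 27, 29, 30, 30 → 29 → 27.
Day: runs backward through the weekdays Mon→Sun, so Mon, Sun, Sat, Fri, Thu, Wed → Tue → Mon.
Fourth slot: 12, 8, 5, 3, 2, 2 → 3 → 5 (together with the second slot always sums to 32).
So the next two 4-tuples are (31, 29, Tue, 3) and (44, 27, Mon, 5).

(31, 29, Tue, 3), (44, 27, Mon, 5)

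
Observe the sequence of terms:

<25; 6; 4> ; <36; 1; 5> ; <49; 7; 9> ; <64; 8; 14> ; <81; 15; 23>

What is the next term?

<100; 23; 37>

First component: perfect squares: 5², 6², 7², …, so 25, 36, 49, 64, 81 → 100.
Second component: each term is the sum of the two before it, so 6, 1, 7, 8, 15 → 23.
Third component: each term is the sum of the two before it, so 4, 5, 9, 14, 23 → 37.
So the next term is <100; 23; 37>.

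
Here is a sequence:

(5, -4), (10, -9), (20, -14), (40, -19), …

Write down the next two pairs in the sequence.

First component — ×2 each step: 5, 10, 20, 40 → 80 → 160.
Second component: −5 each step, so -4, -9, -14, -19 → -24 → -29.
So the next two pairs are (80, -24) and (160, -29).

(80, -24), (160, -29)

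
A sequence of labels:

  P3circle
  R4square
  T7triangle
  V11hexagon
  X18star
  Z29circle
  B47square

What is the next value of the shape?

triangle

For the letter, letters move forward 2 places in the alphabet, wrapping Z→A: P, R, T, V, X, Z, B → D.
Second component goes 3, 4, 7, 11, 18, 29, 47 → 76 (each term is the sum of the two before it).
For the shape, repeats circle → square → triangle → hexagon → star: circle, square, triangle, hexagon, star, circle, square → triangle.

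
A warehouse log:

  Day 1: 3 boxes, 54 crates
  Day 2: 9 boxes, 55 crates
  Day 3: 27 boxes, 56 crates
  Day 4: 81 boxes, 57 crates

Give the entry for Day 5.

Boxes goes 3, 9, 27, 81 → 243 (×3 each step).
Crates — +1 each step: 54, 55, 56, 57 → 58.
So the next row is 243 boxes, 58 crates.

243 boxes, 58 crates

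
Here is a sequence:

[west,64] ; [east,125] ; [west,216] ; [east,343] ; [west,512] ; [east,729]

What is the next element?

For the direction, alternates west ↔ east: west, east, west, east, west, east → west.
For the second slot, perfect cubes: 4³, 5³, 6³, …: 64, 125, 216, 343, 512, 729 → 1000.
Combining the parts gives [west,1000].

[west,1000]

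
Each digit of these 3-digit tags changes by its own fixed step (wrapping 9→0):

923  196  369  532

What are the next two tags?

First digit: +2 each step, mod 10, so 9, 1, 3, 5 → 7 → 9.
Second digit: 2, 9, 6, 3 → 0 → 7 (−3 each step, mod 10).
Third digit: +3 each step, mod 10, so 3, 6, 9, 2 → 5 → 8.
So the next two tags are 705 and 978.

705, 978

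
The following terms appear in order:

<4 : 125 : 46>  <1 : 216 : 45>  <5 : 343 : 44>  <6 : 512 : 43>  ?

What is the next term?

First part — each term is the sum of the two before it: 4, 1, 5, 6 → 11.
Second part goes 125, 216, 343, 512 → 729 (perfect cubes: 5³, 6³, 7³, …).
Third part: 46, 45, 44, 43 → 42 (−1 each step).
Combining the parts gives <11 : 729 : 42>.

<11 : 729 : 42>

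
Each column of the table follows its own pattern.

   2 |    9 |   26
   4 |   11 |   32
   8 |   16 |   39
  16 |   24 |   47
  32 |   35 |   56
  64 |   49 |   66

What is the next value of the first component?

128

First component goes 2, 4, 8, 16, 32, 64 → 128 (×2 each step).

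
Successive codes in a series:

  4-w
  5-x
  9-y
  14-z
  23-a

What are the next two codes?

37-b then 60-c

First component — each term is the sum of the two before it: 4, 5, 9, 14, 23 → 37 → 60.
Letter goes w, x, y, z, a → b → c (letters move forward 1 place in the alphabet, wrapping Z→A).
Putting the parts together: 37-b and then 60-c.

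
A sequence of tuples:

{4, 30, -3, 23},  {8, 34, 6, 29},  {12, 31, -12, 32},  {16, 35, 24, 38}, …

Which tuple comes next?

First part: +4 each step, so 4, 8, 12, 16 → 20.
Second part: alternating steps +4, −3, +4, −3, …, so 30, 34, 31, 35 → 32.
Third part: ×(-2) each step; -3, 6, -12, 24 → -48.
Fourth part — alternating steps +6, +3, +6, +3, …: 23, 29, 32, 38 → 41.
Putting it together: {20, 32, -48, 41}.

{20, 32, -48, 41}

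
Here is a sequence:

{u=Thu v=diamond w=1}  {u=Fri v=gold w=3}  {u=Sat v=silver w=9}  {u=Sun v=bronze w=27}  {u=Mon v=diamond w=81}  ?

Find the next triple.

U: runs through the weekdays Mon→Sun, so Thu, Fri, Sat, Sun, Mon → Tue.
For the v, repeats diamond → gold → silver → bronze: diamond, gold, silver, bronze, diamond → gold.
W goes 1, 3, 9, 27, 81 → 243 (×3 each step).
Putting it together: {u=Tue v=gold w=243}.

{u=Tue v=gold w=243}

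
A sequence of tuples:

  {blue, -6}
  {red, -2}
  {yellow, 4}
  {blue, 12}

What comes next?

Colour: blue, red, yellow, blue → red (repeats blue → red → yellow).
Second component: differences are 4, 6, 8, … (increasing by 2 each time), so -6, -2, 4, 12 → 22.
Combining the parts gives {red, 22}.

{red, 22}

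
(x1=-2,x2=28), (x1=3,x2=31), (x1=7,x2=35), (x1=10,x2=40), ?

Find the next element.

(x1=12,x2=46)

X1: differences are 5, 4, 3, … (decreasing by 1 each time); -2, 3, 7, 10 → 12.
For the x2, differences are 3, 4, 5, … (increasing by 1 each time): 28, 31, 35, 40 → 46.
Combining the parts gives (x1=12,x2=46).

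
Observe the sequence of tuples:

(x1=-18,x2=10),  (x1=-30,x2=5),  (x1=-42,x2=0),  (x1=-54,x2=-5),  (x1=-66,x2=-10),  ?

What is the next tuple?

(x1=-78,x2=-15)

X1: -18, -30, -42, -54, -66 → -78 (−12 each step).
X2: −5 each step; 10, 5, 0, -5, -10 → -15.
Combining the parts gives (x1=-78,x2=-15).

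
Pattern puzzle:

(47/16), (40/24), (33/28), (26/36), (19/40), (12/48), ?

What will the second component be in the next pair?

For the first component, −7 each step: 47, 40, 33, 26, 19, 12 → 5.
Second component — alternating steps +8, +4, +8, +4, …: 16, 24, 28, 36, 40, 48 → 52.

52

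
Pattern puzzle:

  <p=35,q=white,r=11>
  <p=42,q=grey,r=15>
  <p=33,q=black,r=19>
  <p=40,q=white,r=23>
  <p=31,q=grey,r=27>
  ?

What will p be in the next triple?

38

P goes 35, 42, 33, 40, 31 → 38 (alternating steps +7, −9, +7, −9, …).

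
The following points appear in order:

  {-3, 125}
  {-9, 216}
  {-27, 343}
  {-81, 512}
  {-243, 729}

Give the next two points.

{-729, 1000}, {-2187, 1331}

First slot: -3, -9, -27, -81, -243 → -729 → -2187 (×3 each step).
Second slot: perfect cubes: 5³, 6³, 7³, …, so 125, 216, 343, 512, 729 → 1000 → 1331.
Putting the parts together: {-729, 1000} and then {-2187, 1331}.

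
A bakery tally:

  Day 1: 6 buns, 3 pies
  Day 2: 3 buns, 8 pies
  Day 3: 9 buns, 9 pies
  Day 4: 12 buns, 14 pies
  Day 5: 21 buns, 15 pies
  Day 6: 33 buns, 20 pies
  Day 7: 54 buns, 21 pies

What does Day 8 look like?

87 buns, 26 pies

For the buns, each term is the sum of the two before it: 6, 3, 9, 12, 21, 33, 54 → 87.
Pies goes 3, 8, 9, 14, 15, 20, 21 → 26 (alternating steps +5, +1, +5, +1, …).
Putting it together: 87 buns, 26 pies.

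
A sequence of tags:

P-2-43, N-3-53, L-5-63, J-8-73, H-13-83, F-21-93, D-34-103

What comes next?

Letter — letters move back 2 places in the alphabet: P, N, L, J, H, F, D → B.
Second component — each term is the sum of the two before it: 2, 3, 5, 8, 13, 21, 34 → 55.
For the third component, +10 each step: 43, 53, 63, 73, 83, 93, 103 → 113.
So the next tag is B-55-113.

B-55-113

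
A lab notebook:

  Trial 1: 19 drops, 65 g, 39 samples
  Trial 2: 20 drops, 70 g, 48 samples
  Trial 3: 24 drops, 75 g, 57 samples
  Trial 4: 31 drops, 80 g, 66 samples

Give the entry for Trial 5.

Drops: differences are 1, 4, 7, … (increasing by 3 each time), so 19, 20, 24, 31 → 41.
G goes 65, 70, 75, 80 → 85 (+5 each step).
Samples: 39, 48, 57, 66 → 75 (+9 each step).
Putting it together: 41 drops, 85 g, 75 samples.

41 drops, 85 g, 75 samples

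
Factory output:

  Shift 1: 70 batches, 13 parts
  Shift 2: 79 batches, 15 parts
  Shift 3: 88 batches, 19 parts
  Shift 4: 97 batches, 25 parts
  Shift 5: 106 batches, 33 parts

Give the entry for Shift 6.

Batches goes 70, 79, 88, 97, 106 → 115 (+9 each step).
Parts: differences are 2, 4, 6, … (increasing by 2 each time); 13, 15, 19, 25, 33 → 43.
Combining the parts gives 115 batches, 43 parts.

115 batches, 43 parts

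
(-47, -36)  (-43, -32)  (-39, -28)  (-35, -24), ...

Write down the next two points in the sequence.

(-31, -20), (-27, -16)

First part — +4 each step: -47, -43, -39, -35 → -31 → -27.
Second part goes -36, -32, -28, -24 → -20 → -16 (always 11 more than the first part).
Putting the parts together: (-31, -20) and then (-27, -16).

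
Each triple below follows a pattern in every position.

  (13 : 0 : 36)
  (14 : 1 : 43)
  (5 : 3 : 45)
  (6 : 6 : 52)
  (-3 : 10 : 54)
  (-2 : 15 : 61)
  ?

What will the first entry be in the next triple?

First entry — alternating steps +1, −9, +1, −9, …: 13, 14, 5, 6, -3, -2 → -11.
Second entry goes 0, 1, 3, 6, 10, 15 → 21 (differences are 1, 2, 3, … (increasing by 1 each time)).
Third entry goes 36, 43, 45, 52, 54, 61 → 63 (alternating steps +7, +2, +7, +2, …).

-11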